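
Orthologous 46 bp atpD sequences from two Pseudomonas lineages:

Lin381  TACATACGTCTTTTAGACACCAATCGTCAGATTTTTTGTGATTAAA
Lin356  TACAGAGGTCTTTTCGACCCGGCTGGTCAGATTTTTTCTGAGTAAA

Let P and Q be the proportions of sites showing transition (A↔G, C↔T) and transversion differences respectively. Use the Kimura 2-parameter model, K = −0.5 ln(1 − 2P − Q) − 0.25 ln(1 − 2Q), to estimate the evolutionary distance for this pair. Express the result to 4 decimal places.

Mismatches occur at site 5 (T↔G, transversion), site 7 (C↔G, transversion), site 15 (A↔C, transversion), site 19 (A↔C, transversion), site 21 (C↔G, transversion), site 22 (A↔G, transition), site 23 (A↔C, transversion), site 25 (C↔G, transversion), site 38 (G↔C, transversion), site 42 (T↔G, transversion).
Of the 10 differences, 1 transition and 9 transversions over 46 sites: P = 1/46 = 0.021739, Q = 9/46 = 0.195652.
d = −0.5·ln(0.760870) − 0.25·ln(0.608696) = −0.5·(-0.273293) − 0.25·(-0.496436) = 0.2608.

0.2608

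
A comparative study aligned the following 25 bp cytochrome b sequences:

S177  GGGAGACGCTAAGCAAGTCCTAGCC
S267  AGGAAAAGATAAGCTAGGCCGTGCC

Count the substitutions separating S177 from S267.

The sequences differ at positions 1 (G/A), 5 (G/A), 7 (C/A), 9 (C/A), 15 (A/T), 18 (T/G), 21 (T/G), 22 (A/T).
That gives 8 mismatches out of 25 aligned sites, so the Hamming distance is 8.

8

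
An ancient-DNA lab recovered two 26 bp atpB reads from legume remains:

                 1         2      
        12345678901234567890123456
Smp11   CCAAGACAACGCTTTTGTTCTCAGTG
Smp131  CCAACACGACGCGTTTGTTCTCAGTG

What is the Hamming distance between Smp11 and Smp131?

3

Differing sites — 5:G/C; 8:A/G; 13:T/G.
That gives 3 mismatches out of 26 aligned sites, so the Hamming distance is 3.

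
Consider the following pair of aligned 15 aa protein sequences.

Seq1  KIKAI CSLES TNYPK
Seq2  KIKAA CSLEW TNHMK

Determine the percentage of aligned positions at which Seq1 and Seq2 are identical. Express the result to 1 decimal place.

73.3%

The sequences differ at positions 5 (I/A), 10 (S/W), 13 (Y/H), 14 (P/M).
11 of the 15 sites match, so the percent identity is 11/15 × 100 = 73.3%.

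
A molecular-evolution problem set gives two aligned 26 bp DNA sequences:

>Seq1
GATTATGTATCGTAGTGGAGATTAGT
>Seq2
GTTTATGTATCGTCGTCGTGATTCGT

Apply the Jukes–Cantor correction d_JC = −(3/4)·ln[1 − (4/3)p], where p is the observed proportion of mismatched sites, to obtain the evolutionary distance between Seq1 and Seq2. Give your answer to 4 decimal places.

0.2222

Mismatches occur at site 2 (A/T), site 14 (A/C), site 17 (G/C), site 19 (A/T), site 24 (A/C).
p = 5/26 = 0.192308.
d = −0.75 · ln(1 − (4/3)·0.192308) = −0.75 · ln(0.743589) = −0.75 · (-0.296267) = 0.2222.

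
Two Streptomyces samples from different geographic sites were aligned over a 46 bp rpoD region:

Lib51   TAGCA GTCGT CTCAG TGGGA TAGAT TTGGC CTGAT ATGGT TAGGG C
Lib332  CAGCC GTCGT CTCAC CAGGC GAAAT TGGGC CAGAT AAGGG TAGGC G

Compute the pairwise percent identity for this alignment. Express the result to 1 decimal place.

Differing sites — 1:T/C; 5:A/C; 15:G/C; 16:T/C; 17:G/A; 20:A/C; 21:T/G; 23:G/A; 27:T/G; 32:T/A; 37:T/A; 40:T/G; 45:G/C; 46:C/G.
32 of the 46 sites match, so the percent identity is 32/46 × 100 = 69.6%.

69.6%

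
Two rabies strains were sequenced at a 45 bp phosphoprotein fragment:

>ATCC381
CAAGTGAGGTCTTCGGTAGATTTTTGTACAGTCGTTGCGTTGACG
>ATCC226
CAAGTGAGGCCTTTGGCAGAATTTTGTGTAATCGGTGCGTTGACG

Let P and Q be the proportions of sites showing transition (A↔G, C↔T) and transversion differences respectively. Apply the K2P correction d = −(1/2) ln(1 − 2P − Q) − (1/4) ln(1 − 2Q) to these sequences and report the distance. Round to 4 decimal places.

Differing sites — 10:T/C (Ti); 14:C/T (Ti); 17:T/C (Ti); 21:T/A (Tv); 28:A/G (Ti); 29:C/T (Ti); 31:G/A (Ti); 35:T/G (Tv).
Of the 8 differences, 6 transitions and 2 transversions over 45 sites: P = 6/45 = 0.133333, Q = 2/45 = 0.044444.
d = −0.5·ln(0.688890) − 0.25·ln(0.911112) = −0.5·(-0.372674) − 0.25·(-0.093089) = 0.2096.

0.2096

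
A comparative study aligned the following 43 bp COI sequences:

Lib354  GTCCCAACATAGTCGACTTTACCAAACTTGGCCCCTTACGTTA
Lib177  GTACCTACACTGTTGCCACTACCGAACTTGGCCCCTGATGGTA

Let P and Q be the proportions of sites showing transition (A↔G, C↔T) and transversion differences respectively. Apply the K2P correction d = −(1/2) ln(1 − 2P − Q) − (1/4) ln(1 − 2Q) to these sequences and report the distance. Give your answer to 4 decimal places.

0.3500

Differing sites — 3:C/A (Tv); 6:A/T (Tv); 10:T/C (Ti); 11:A/T (Tv); 14:C/T (Ti); 16:A/C (Tv); 18:T/A (Tv); 19:T/C (Ti); 24:A/G (Ti); 37:T/G (Tv); 39:C/T (Ti); 41:T/G (Tv).
Of the 12 differences, 5 transitions and 7 transversions over 43 sites: P = 5/43 = 0.116279, Q = 7/43 = 0.162791.
d = −0.5·ln(0.604651) − 0.25·ln(0.674418) = −0.5·(-0.503104) − 0.25·(-0.393905) = 0.3500.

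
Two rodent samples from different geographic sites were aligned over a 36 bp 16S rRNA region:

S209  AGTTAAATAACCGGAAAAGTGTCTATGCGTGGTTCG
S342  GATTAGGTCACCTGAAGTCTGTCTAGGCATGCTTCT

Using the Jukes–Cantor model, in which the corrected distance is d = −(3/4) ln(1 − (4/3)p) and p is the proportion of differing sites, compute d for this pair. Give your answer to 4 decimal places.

The sequences differ at positions 1 (A/G), 2 (G/A), 6 (A/G), 7 (A/G), 9 (A/C), 13 (G/T), 17 (A/G), 18 (A/T), 19 (G/C), 26 (T/G), 29 (G/A), 32 (G/C), 36 (G/T).
p = 13/36 = 0.361111.
d = −0.75 · ln(1 − (4/3)·0.361111) = −0.75 · ln(0.518519) = −0.75 · (-0.656779) = 0.4926.

0.4926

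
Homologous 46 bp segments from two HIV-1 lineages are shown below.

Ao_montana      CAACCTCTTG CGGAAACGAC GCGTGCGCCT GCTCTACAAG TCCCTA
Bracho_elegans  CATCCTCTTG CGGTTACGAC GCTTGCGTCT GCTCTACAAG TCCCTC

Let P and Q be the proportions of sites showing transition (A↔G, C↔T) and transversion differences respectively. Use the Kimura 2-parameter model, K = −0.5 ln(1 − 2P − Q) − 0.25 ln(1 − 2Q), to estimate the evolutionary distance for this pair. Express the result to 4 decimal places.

Mismatches occur at site 3 (A/T, transversion), site 14 (A/T, transversion), site 15 (A/T, transversion), site 23 (G/T, transversion), site 28 (C/T, transition), site 46 (A/C, transversion).
Of the 6 differences, 1 transition and 5 transversions over 46 sites: P = 1/46 = 0.021739, Q = 5/46 = 0.108696.
d = −0.5·ln(0.847826) − 0.25·ln(0.782608) = −0.5·(-0.165080) − 0.25·(-0.245123) = 0.1438.

0.1438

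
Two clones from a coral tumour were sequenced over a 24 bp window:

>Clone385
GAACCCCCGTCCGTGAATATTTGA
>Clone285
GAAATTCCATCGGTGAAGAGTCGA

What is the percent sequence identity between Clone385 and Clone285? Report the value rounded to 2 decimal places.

66.67%

The sequences differ at positions 4 (C/A), 5 (C/T), 6 (C/T), 9 (G/A), 12 (C/G), 18 (T/G), 20 (T/G), 22 (T/C).
16 of the 24 sites match, so the percent identity is 16/24 × 100 = 66.67%.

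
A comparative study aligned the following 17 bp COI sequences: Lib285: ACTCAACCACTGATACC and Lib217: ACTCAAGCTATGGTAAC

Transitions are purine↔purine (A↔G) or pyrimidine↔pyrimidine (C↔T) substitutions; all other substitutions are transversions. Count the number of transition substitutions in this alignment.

Differing sites — 7:C/G (Tv); 9:A/T (Tv); 10:C/A (Tv); 13:A/G (Ti); 16:C/A (Tv).
Of the 5 differences, 1 transition and 4 transversions, so the answer is 1.

1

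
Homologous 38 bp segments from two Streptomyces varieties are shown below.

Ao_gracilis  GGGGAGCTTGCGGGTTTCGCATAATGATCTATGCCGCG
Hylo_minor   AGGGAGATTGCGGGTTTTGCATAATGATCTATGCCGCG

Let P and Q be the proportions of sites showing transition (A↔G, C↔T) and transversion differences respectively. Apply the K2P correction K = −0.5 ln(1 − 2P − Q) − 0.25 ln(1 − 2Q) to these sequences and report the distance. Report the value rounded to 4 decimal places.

Differing sites — 1:G/A (Ti); 7:C/A (Tv); 18:C/T (Ti).
Of the 3 differences, 2 transitions and 1 transversion over 38 sites: P = 2/38 = 0.052632, Q = 1/38 = 0.026316.
d = −0.5·ln(0.868420) − 0.25·ln(0.947368) = −0.5·(-0.141080) − 0.25·(-0.054068) = 0.0841.

0.0841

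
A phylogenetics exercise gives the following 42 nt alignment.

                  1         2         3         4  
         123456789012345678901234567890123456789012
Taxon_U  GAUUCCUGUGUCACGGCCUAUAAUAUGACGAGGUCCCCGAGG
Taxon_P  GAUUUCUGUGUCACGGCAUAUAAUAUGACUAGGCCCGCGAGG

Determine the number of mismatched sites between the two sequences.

Mismatches occur at site 5 (C/U), site 18 (C/A), site 30 (G/U), site 34 (U/C), site 37 (C/G).
That gives 5 mismatches out of 42 aligned sites, so the Hamming distance is 5.

5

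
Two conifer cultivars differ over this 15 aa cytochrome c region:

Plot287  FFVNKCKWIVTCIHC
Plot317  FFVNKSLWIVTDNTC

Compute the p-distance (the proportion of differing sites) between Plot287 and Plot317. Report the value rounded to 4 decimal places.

Differing sites — 6:C/S; 7:K/L; 12:C/D; 13:I/N; 14:H/T.
There are 5 differences over 15 sites, so p = 5/15 = 0.3333.

0.3333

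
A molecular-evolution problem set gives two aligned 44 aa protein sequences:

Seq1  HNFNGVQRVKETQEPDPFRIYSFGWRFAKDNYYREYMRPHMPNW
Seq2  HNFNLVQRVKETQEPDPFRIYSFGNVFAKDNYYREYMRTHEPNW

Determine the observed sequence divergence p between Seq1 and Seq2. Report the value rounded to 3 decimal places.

Mismatches occur at site 5 (G/L), site 25 (W/N), site 26 (R/V), site 39 (P/T), site 41 (M/E).
There are 5 differences over 44 sites, so p = 5/44 = 0.114.

0.114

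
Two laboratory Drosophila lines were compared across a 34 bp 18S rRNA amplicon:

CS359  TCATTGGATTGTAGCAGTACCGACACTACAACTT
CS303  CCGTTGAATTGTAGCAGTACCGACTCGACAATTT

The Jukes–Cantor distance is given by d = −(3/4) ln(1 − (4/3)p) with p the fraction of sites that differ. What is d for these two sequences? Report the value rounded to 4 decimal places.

Mismatches occur at site 1 (T/C), site 3 (A/G), site 7 (G/A), site 25 (A/T), site 27 (T/G), site 32 (C/T).
p = 6/34 = 0.176471.
d = −0.75 · ln(1 − (4/3)·0.176471) = −0.75 · ln(0.764705) = −0.75 · (-0.268265) = 0.2012.

0.2012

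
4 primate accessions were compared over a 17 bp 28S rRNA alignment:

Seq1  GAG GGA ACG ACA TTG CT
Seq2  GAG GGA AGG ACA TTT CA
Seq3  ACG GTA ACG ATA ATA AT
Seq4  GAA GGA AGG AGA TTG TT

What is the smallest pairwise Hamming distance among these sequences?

3

Pairwise Hamming distances:
  Seq1 vs Seq2: 3
  Seq1 vs Seq3: 7
  Seq1 vs Seq4: 4
  Seq2 vs Seq3: 9
  Seq2 vs Seq4: 5
  Seq3 vs Seq4: 9
The smallest is 3, between Seq1 and Seq2.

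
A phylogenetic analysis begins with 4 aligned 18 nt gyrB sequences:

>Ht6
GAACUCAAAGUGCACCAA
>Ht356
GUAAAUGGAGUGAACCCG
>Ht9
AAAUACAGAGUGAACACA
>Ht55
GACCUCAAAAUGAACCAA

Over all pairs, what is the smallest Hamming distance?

3

Pairwise Hamming distances:
  Ht6 vs Ht356: 9
  Ht6 vs Ht9: 7
  Ht6 vs Ht55: 3
  Ht356 vs Ht9: 7
  Ht356 vs Ht55: 10
  Ht9 vs Ht55: 8
The smallest is 3, between Ht6 and Ht55.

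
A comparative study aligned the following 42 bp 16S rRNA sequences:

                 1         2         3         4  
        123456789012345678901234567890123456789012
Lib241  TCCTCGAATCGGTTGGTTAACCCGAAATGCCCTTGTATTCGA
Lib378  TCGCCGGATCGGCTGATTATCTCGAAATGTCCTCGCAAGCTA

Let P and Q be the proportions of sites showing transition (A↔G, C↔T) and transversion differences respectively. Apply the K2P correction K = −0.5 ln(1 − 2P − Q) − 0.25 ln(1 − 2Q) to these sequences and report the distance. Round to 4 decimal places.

0.4146

The sequences differ at positions 3 (C/G, transversion), 4 (T/C, transition), 7 (A/G, transition), 13 (T/C, transition), 16 (G/A, transition), 20 (A/T, transversion), 22 (C/T, transition), 30 (C/T, transition), 34 (T/C, transition), 36 (T/C, transition), 38 (T/A, transversion), 39 (T/G, transversion), 41 (G/T, transversion).
Of the 13 differences, 8 transitions and 5 transversions over 42 sites: P = 8/42 = 0.190476, Q = 5/42 = 0.119048.
d = −0.5·ln(0.500000) − 0.25·ln(0.761904) = −0.5·(-0.693147) − 0.25·(-0.271935) = 0.4146.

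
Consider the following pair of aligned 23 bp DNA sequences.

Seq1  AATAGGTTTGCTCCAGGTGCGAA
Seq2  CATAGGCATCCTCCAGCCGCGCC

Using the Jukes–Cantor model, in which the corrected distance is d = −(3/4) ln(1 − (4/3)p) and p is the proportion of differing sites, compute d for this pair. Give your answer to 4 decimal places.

Mismatches occur at site 1 (A/C), site 7 (T/C), site 8 (T/A), site 10 (G/C), site 17 (G/C), site 18 (T/C), site 22 (A/C), site 23 (A/C).
p = 8/23 = 0.347826.
d = −0.75 · ln(1 − (4/3)·0.347826) = −0.75 · ln(0.536232) = −0.75 · (-0.623188) = 0.4674.

0.4674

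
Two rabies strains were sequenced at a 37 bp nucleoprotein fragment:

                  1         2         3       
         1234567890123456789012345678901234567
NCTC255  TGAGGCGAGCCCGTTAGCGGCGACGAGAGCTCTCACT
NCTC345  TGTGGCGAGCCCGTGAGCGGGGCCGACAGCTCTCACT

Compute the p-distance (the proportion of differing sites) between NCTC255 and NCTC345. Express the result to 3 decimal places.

0.135

Differing sites — 3:A/T; 15:T/G; 21:C/G; 23:A/C; 27:G/C.
There are 5 differences over 37 sites, so p = 5/37 = 0.135.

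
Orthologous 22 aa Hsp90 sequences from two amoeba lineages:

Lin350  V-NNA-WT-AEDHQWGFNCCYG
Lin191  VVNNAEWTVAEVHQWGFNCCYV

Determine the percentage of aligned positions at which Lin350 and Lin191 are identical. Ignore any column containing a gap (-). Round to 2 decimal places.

89.47%

Excluding the 3 gap columns leaves 19 comparable sites.
The sequences differ at positions 12 (D/V), 22 (G/V).
17 of the 19 comparable sites match, so the percent identity is 17/19 × 100 = 89.47%.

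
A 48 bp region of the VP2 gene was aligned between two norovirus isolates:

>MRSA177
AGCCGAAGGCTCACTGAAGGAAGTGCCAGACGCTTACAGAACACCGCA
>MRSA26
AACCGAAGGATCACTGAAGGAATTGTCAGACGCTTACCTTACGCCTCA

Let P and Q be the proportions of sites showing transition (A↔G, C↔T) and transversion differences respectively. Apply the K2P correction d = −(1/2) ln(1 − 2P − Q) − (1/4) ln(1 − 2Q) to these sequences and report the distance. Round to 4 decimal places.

0.2158

The sequences differ at positions 2 (G/A, transition), 10 (C/A, transversion), 23 (G/T, transversion), 26 (C/T, transition), 38 (A/C, transversion), 39 (G/T, transversion), 40 (A/T, transversion), 43 (A/G, transition), 46 (G/T, transversion).
Of the 9 differences, 3 transitions and 6 transversions over 48 sites: P = 3/48 = 0.062500, Q = 6/48 = 0.125000.
d = −0.5·ln(0.750000) − 0.25·ln(0.750000) = −0.5·(-0.287682) − 0.25·(-0.287682) = 0.2158.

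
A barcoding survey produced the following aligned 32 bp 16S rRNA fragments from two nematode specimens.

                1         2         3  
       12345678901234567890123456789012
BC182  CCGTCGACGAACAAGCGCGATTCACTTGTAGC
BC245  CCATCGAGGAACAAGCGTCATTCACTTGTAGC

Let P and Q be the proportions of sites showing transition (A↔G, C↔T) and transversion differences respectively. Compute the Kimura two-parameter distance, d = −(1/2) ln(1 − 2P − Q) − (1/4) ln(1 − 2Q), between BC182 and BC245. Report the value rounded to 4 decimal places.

0.1372

Mismatches occur at site 3 (G↔A, transition), site 8 (C↔G, transversion), site 18 (C↔T, transition), site 19 (G↔C, transversion).
Of the 4 differences, 2 transitions and 2 transversions over 32 sites: P = 2/32 = 0.062500, Q = 2/32 = 0.062500.
d = −0.5·ln(0.812500) − 0.25·ln(0.875000) = −0.5·(-0.207639) − 0.25·(-0.133531) = 0.1372.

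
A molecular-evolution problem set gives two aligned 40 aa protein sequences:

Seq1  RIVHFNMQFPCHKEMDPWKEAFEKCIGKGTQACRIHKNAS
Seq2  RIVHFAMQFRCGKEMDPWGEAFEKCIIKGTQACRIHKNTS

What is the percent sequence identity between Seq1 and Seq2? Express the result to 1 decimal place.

85.0%

Mismatches occur at site 6 (N/A), site 10 (P/R), site 12 (H/G), site 19 (K/G), site 27 (G/I), site 39 (A/T).
34 of the 40 sites match, so the percent identity is 34/40 × 100 = 85.0%.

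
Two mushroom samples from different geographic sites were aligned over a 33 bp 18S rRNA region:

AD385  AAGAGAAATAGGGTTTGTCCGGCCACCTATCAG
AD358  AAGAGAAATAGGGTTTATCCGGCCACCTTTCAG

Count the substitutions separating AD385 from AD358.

2

The sequences differ at positions 17 (G/A), 29 (A/T).
That gives 2 mismatches out of 33 aligned sites, so the Hamming distance is 2.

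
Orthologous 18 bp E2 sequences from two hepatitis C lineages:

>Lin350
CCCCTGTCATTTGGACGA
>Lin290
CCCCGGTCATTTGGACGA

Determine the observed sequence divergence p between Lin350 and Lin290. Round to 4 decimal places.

0.0556

A single mismatch occurs at site 5 (T↔G).
There are 1 differences over 18 sites, so p = 1/18 = 0.0556.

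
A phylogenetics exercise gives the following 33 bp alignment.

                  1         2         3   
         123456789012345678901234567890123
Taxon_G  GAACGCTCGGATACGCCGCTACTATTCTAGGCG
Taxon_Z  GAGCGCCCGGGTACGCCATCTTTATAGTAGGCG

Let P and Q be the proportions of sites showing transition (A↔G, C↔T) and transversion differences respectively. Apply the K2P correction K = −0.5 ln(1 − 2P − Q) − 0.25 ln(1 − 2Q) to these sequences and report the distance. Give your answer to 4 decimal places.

Mismatches occur at site 3 (A↔G, transition), site 7 (T↔C, transition), site 11 (A↔G, transition), site 18 (G↔A, transition), site 19 (C↔T, transition), site 20 (T↔C, transition), site 21 (A↔T, transversion), site 22 (C↔T, transition), site 26 (T↔A, transversion), site 27 (C↔G, transversion).
Of the 10 differences, 7 transitions and 3 transversions over 33 sites: P = 7/33 = 0.212121, Q = 3/33 = 0.090909.
d = −0.5·ln(0.484849) − 0.25·ln(0.818182) = −0.5·(-0.723918) − 0.25·(-0.200670) = 0.4121.

0.4121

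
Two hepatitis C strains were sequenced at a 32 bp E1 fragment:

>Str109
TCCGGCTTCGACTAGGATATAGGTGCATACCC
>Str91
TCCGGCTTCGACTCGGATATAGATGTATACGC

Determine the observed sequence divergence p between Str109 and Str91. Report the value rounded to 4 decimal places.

0.1250

The sequences differ at positions 14 (A/C), 23 (G/A), 26 (C/T), 31 (C/G).
There are 4 differences over 32 sites, so p = 4/32 = 0.1250.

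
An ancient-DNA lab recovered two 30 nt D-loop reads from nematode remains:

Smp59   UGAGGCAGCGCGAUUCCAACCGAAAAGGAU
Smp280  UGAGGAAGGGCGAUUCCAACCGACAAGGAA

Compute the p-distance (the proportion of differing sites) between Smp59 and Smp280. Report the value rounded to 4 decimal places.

0.1333

Differing sites — 6:C/A; 9:C/G; 24:A/C; 30:U/A.
There are 4 differences over 30 sites, so p = 4/30 = 0.1333.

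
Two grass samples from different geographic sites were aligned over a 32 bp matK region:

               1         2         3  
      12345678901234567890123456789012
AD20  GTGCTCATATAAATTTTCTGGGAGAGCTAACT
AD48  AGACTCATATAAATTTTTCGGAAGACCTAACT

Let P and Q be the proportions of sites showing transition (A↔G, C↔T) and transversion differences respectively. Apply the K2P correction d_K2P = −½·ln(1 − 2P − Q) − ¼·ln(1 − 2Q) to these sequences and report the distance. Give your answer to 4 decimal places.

0.2684

Mismatches occur at site 1 (G/A, transition), site 2 (T/G, transversion), site 3 (G/A, transition), site 18 (C/T, transition), site 19 (T/C, transition), site 22 (G/A, transition), site 26 (G/C, transversion).
Of the 7 differences, 5 transitions and 2 transversions over 32 sites: P = 5/32 = 0.156250, Q = 2/32 = 0.062500.
d = −0.5·ln(0.625000) − 0.25·ln(0.875000) = −0.5·(-0.470004) − 0.25·(-0.133531) = 0.2684.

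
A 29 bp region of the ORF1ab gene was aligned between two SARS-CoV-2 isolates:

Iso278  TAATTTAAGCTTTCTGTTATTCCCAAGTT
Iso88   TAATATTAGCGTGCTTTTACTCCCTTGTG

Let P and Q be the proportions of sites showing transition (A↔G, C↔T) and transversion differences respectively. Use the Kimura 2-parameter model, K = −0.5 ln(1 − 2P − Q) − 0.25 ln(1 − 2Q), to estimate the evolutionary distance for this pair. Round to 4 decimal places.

The sequences differ at positions 5 (T/A, transversion), 7 (A/T, transversion), 11 (T/G, transversion), 13 (T/G, transversion), 16 (G/T, transversion), 20 (T/C, transition), 25 (A/T, transversion), 26 (A/T, transversion), 29 (T/G, transversion).
Of the 9 differences, 1 transition and 8 transversions over 29 sites: P = 1/29 = 0.034483, Q = 8/29 = 0.275862.
d = −0.5·ln(0.655172) − 0.25·ln(0.448276) = −0.5·(-0.422857) − 0.25·(-0.802346) = 0.4120.

0.4120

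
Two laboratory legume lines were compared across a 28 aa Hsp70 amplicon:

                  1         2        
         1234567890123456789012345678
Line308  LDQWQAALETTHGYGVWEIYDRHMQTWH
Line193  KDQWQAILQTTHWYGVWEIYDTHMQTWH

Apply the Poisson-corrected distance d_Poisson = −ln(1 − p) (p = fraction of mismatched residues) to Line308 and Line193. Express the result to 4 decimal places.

0.1967

Mismatches occur at site 1 (L↔K), site 7 (A↔I), site 9 (E↔Q), site 13 (G↔W), site 22 (R↔T).
p = 5/28 = 0.178571.
d = −ln(1 − 0.178571) = −ln(0.821429) = 0.1967.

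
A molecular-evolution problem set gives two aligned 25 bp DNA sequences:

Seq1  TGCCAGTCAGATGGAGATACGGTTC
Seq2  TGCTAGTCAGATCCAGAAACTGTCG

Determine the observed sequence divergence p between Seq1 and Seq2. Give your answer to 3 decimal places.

The sequences differ at positions 4 (C/T), 13 (G/C), 14 (G/C), 18 (T/A), 21 (G/T), 24 (T/C), 25 (C/G).
There are 7 differences over 25 sites, so p = 7/25 = 0.280.

0.280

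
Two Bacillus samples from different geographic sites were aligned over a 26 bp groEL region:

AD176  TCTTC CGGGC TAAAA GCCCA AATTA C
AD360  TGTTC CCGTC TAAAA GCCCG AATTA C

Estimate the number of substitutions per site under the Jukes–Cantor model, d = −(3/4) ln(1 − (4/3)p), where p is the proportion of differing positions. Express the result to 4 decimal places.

Differing sites — 2:C/G; 7:G/C; 9:G/T; 20:A/G.
p = 4/26 = 0.153846.
d = −0.75 · ln(1 − (4/3)·0.153846) = −0.75 · ln(0.794872) = −0.75 · (-0.229574) = 0.1722.

0.1722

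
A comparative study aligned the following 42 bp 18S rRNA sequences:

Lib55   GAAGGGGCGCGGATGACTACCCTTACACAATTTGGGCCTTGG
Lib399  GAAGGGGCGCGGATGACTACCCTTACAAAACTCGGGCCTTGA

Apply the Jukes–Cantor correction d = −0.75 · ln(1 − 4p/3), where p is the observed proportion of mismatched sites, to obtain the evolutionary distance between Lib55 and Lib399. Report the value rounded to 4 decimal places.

0.1019

Mismatches occur at site 28 (C↔A), site 31 (T↔C), site 33 (T↔C), site 42 (G↔A).
p = 4/42 = 0.095238.
d = −0.75 · ln(1 − (4/3)·0.095238) = −0.75 · ln(0.873016) = −0.75 · (-0.135801) = 0.1019.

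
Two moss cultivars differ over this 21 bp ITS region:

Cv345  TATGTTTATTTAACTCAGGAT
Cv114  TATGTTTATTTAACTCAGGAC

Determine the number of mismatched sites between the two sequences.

1

Differing sites — 21:T/C.
That gives 1 mismatch out of 21 aligned sites, so the Hamming distance is 1.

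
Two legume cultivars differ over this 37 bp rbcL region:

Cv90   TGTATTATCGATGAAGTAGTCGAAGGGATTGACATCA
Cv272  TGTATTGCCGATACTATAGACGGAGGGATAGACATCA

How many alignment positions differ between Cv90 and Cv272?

Differing sites — 7:A/G; 8:T/C; 13:G/A; 14:A/C; 15:A/T; 16:G/A; 20:T/A; 23:A/G; 30:T/A.
That gives 9 mismatches out of 37 aligned sites, so the Hamming distance is 9.

9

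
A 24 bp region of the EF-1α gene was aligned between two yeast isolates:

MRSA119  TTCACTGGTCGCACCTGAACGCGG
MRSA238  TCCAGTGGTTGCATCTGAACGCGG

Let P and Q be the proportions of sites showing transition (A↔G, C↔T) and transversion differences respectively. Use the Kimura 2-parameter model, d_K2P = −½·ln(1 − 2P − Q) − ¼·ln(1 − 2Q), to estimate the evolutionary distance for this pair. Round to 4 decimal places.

0.1942

Differing sites — 2:T/C (Ti); 5:C/G (Tv); 10:C/T (Ti); 14:C/T (Ti).
Of the 4 differences, 3 transitions and 1 transversion over 24 sites: P = 3/24 = 0.125000, Q = 1/24 = 0.041667.
d = −0.5·ln(0.708333) − 0.25·ln(0.916666) = −0.5·(-0.344841) − 0.25·(-0.087012) = 0.1942.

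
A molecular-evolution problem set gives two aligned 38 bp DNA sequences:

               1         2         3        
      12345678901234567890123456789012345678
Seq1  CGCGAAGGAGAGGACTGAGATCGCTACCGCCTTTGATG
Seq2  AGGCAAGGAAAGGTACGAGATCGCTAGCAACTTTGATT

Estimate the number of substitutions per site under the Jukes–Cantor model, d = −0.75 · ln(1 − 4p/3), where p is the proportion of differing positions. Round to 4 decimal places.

0.3658

The sequences differ at positions 1 (C/A), 3 (C/G), 4 (G/C), 10 (G/A), 14 (A/T), 15 (C/A), 16 (T/C), 27 (C/G), 29 (G/A), 30 (C/A), 38 (G/T).
p = 11/38 = 0.289474.
d = −0.75 · ln(1 − (4/3)·0.289474) = −0.75 · ln(0.614035) = −0.75 · (-0.487703) = 0.3658.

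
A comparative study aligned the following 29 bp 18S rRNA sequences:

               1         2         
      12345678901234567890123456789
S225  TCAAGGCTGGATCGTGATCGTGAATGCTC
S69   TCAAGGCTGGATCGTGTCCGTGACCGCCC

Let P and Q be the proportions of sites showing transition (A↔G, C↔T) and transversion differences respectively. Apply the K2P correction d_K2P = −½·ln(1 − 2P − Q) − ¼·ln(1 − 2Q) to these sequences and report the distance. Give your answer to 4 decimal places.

0.1985

Differing sites — 17:A/T (Tv); 18:T/C (Ti); 24:A/C (Tv); 25:T/C (Ti); 28:T/C (Ti).
Of the 5 differences, 3 transitions and 2 transversions over 29 sites: P = 3/29 = 0.103448, Q = 2/29 = 0.068966.
d = −0.5·ln(0.724138) − 0.25·ln(0.862068) = −0.5·(-0.322773) − 0.25·(-0.148421) = 0.1985.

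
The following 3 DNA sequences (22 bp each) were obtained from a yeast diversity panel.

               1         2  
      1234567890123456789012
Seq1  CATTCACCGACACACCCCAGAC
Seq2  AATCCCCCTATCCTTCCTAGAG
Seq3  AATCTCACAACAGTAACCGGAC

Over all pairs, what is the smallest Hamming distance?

10

Pairwise Hamming distances:
  Seq1 vs Seq2: 10
  Seq1 vs Seq3: 11
  Seq2 vs Seq3: 11
The smallest is 10, between Seq1 and Seq2.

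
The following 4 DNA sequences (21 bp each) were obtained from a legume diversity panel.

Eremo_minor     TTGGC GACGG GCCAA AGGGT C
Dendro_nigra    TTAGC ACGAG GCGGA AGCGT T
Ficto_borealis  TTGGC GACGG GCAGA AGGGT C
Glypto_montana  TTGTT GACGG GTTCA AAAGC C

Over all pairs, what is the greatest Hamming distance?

14

Pairwise Hamming distances:
  Eremo_minor vs Dendro_nigra: 9
  Eremo_minor vs Ficto_borealis: 2
  Eremo_minor vs Glypto_montana: 8
  Dendro_nigra vs Ficto_borealis: 8
  Dendro_nigra vs Glypto_montana: 14
  Ficto_borealis vs Glypto_montana: 8
The largest is 14, between Dendro_nigra and Glypto_montana.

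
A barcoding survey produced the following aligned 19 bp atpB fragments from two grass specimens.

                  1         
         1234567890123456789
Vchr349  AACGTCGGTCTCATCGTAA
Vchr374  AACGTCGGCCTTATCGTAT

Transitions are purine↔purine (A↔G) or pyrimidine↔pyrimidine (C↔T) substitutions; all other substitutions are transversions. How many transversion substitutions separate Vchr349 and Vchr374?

The sequences differ at positions 9 (T/C, transition), 12 (C/T, transition), 19 (A/T, transversion).
Of the 3 differences, 2 transitions and 1 transversion, so the answer is 1.

1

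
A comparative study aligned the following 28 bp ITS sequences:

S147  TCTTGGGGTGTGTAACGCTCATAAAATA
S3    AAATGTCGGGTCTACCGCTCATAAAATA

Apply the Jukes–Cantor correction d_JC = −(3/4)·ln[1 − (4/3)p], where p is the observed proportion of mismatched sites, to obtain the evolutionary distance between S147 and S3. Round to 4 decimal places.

Differing sites — 1:T/A; 2:C/A; 3:T/A; 6:G/T; 7:G/C; 9:T/G; 12:G/C; 15:A/C.
p = 8/28 = 0.285714.
d = −0.75 · ln(1 − (4/3)·0.285714) = −0.75 · ln(0.619048) = −0.75 · (-0.479572) = 0.3597.

0.3597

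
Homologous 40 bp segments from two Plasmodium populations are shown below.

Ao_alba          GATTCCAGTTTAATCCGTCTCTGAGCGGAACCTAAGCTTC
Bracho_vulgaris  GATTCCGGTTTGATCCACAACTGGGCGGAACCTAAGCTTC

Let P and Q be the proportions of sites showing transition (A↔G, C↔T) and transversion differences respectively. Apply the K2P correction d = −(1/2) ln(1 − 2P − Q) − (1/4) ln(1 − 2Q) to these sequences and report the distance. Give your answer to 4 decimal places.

0.2047

Differing sites — 7:A/G (Ti); 12:A/G (Ti); 17:G/A (Ti); 18:T/C (Ti); 19:C/A (Tv); 20:T/A (Tv); 24:A/G (Ti).
Of the 7 differences, 5 transitions and 2 transversions over 40 sites: P = 5/40 = 0.125000, Q = 2/40 = 0.050000.
d = −0.5·ln(0.700000) − 0.25·ln(0.900000) = −0.5·(-0.356675) − 0.25·(-0.105361) = 0.2047.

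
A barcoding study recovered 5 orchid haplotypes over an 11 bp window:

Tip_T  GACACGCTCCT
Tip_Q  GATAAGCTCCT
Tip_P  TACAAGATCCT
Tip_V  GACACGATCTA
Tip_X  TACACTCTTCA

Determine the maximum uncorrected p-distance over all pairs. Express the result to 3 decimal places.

Pairwise Hamming distances:
  Tip_T vs Tip_Q: 2
  Tip_T vs Tip_P: 3
  Tip_T vs Tip_V: 3
  Tip_T vs Tip_X: 4
  Tip_Q vs Tip_P: 3
  Tip_Q vs Tip_V: 5
  Tip_Q vs Tip_X: 6
  Tip_P vs Tip_V: 4
  Tip_P vs Tip_X: 5
  Tip_V vs Tip_X: 5
The largest is 6 mismatches, between Tip_Q and Tip_X; p = 6/11 = 0.545.

0.545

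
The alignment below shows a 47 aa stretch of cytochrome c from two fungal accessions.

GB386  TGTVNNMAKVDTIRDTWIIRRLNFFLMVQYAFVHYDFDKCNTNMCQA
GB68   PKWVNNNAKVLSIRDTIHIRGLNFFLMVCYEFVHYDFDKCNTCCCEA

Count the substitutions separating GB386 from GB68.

The sequences differ at positions 1 (T/P), 2 (G/K), 3 (T/W), 7 (M/N), 11 (D/L), 12 (T/S), 17 (W/I), 18 (I/H), 21 (R/G), 29 (Q/C), 31 (A/E), 43 (N/C), 44 (M/C), 46 (Q/E).
That gives 14 mismatches out of 47 aligned sites, so the Hamming distance is 14.

14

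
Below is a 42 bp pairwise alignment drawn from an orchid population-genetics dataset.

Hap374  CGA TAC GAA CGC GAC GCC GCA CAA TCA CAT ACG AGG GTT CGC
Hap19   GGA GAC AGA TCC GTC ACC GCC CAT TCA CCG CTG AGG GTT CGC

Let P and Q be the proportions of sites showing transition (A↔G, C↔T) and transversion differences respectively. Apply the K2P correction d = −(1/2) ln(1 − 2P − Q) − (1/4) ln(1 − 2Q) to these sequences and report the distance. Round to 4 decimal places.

0.4410

The sequences differ at positions 1 (C/G, transversion), 4 (T/G, transversion), 7 (G/A, transition), 8 (A/G, transition), 10 (C/T, transition), 11 (G/C, transversion), 14 (A/T, transversion), 16 (G/A, transition), 21 (A/C, transversion), 24 (A/T, transversion), 29 (A/C, transversion), 30 (T/G, transversion), 31 (A/C, transversion), 32 (C/T, transition).
Of the 14 differences, 5 transitions and 9 transversions over 42 sites: P = 5/42 = 0.119048, Q = 9/42 = 0.214286.
d = −0.5·ln(0.547618) − 0.25·ln(0.571428) = −0.5·(-0.602177) − 0.25·(-0.559617) = 0.4410.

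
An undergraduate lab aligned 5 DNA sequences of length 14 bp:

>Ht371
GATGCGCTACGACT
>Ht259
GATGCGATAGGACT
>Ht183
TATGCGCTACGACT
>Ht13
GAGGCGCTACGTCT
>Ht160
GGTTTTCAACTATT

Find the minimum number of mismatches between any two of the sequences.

1

Pairwise Hamming distances:
  Ht371 vs Ht259: 2
  Ht371 vs Ht183: 1
  Ht371 vs Ht13: 2
  Ht371 vs Ht160: 7
  Ht259 vs Ht183: 3
  Ht259 vs Ht13: 4
  Ht259 vs Ht160: 9
  Ht183 vs Ht13: 3
  Ht183 vs Ht160: 8
  Ht13 vs Ht160: 9
The smallest is 1, between Ht371 and Ht183.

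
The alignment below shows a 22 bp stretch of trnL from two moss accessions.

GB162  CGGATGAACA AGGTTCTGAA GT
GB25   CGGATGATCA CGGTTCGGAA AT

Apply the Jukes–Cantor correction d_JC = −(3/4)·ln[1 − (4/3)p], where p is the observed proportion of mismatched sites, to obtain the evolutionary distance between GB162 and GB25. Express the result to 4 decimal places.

0.2082

The sequences differ at positions 8 (A/T), 11 (A/C), 17 (T/G), 21 (G/A).
p = 4/22 = 0.181818.
d = −0.75 · ln(1 − (4/3)·0.181818) = −0.75 · ln(0.757576) = −0.75 · (-0.277631) = 0.2082.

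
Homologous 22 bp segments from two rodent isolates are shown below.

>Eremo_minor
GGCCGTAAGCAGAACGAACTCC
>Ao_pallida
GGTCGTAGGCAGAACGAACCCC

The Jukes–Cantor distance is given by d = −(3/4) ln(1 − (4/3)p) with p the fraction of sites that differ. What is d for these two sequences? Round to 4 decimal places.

0.1505

The sequences differ at positions 3 (C/T), 8 (A/G), 20 (T/C).
p = 3/22 = 0.136364.
d = −0.75 · ln(1 − (4/3)·0.136364) = −0.75 · ln(0.818181) = −0.75 · (-0.200672) = 0.1505.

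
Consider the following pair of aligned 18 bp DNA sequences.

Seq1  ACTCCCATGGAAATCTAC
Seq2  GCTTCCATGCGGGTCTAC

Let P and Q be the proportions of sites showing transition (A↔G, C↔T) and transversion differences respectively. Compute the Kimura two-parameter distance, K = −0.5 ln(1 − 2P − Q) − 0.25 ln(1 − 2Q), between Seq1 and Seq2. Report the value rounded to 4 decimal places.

Mismatches occur at site 1 (A↔G, transition), site 4 (C↔T, transition), site 10 (G↔C, transversion), site 11 (A↔G, transition), site 12 (A↔G, transition), site 13 (A↔G, transition).
Of the 6 differences, 5 transitions and 1 transversion over 18 sites: P = 5/18 = 0.277778, Q = 1/18 = 0.055556.
d = −0.5·ln(0.388888) − 0.25·ln(0.888888) = −0.5·(-0.944464) − 0.25·(-0.117784) = 0.5017.

0.5017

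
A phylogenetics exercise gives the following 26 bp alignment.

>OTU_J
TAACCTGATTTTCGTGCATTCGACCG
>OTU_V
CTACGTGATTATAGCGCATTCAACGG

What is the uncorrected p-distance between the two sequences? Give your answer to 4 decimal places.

Mismatches occur at site 1 (T↔C), site 2 (A↔T), site 5 (C↔G), site 11 (T↔A), site 13 (C↔A), site 15 (T↔C), site 22 (G↔A), site 25 (C↔G).
There are 8 differences over 26 sites, so p = 8/26 = 0.3077.

0.3077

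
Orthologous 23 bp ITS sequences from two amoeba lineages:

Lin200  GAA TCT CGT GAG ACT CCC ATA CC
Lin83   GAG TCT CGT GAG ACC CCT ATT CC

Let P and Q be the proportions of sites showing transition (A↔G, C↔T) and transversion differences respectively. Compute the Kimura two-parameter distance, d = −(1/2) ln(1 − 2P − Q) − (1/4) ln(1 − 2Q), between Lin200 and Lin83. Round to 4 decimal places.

0.2042

Mismatches occur at site 3 (A↔G, transition), site 15 (T↔C, transition), site 18 (C↔T, transition), site 21 (A↔T, transversion).
Of the 4 differences, 3 transitions and 1 transversion over 23 sites: P = 3/23 = 0.130435, Q = 1/23 = 0.043478.
d = −0.5·ln(0.695652) − 0.25·ln(0.913044) = −0.5·(-0.362906) − 0.25·(-0.090971) = 0.2042.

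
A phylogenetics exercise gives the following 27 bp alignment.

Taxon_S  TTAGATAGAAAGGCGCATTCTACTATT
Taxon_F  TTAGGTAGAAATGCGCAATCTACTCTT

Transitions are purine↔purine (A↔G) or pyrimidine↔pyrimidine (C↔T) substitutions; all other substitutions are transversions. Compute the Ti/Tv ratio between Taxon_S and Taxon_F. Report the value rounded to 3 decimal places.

The sequences differ at positions 5 (A/G, transition), 12 (G/T, transversion), 18 (T/A, transversion), 25 (A/C, transversion).
Of the 4 differences, 1 transition and 3 transversions, so Ti/Tv = 1/3 = 0.333.

0.333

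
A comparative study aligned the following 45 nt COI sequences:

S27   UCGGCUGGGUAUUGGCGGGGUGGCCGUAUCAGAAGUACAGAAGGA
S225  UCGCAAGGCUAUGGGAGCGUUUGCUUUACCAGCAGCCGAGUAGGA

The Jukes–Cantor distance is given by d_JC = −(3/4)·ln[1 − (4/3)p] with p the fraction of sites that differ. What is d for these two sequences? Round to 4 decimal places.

0.5254

Mismatches occur at site 4 (G↔C), site 5 (C↔A), site 6 (U↔A), site 9 (G↔C), site 13 (U↔G), site 16 (C↔A), site 18 (G↔C), site 20 (G↔U), site 22 (G↔U), site 25 (C↔U), site 26 (G↔U), site 29 (U↔C), site 33 (A↔C), site 36 (U↔C), site 37 (A↔C), site 38 (C↔G), site 41 (A↔U).
p = 17/45 = 0.377778.
d = −0.75 · ln(1 − (4/3)·0.377778) = −0.75 · ln(0.496296) = −0.75 · (-0.700583) = 0.5254.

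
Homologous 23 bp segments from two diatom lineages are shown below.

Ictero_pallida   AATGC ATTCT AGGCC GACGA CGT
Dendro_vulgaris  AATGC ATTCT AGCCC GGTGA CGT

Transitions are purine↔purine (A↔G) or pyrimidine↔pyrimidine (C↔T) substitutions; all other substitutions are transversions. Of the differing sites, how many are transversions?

Differing sites — 13:G/C (Tv); 17:A/G (Ti); 18:C/T (Ti).
Of the 3 differences, 2 transitions and 1 transversion, so the answer is 1.

1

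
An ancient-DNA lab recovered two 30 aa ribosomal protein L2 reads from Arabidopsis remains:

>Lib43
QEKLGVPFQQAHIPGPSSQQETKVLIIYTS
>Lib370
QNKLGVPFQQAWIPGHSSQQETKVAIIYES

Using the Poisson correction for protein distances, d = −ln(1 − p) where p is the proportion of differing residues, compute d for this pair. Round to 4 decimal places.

Differing sites — 2:E/N; 12:H/W; 16:P/H; 25:L/A; 29:T/E.
p = 5/30 = 0.166667.
d = −ln(1 − 0.166667) = −ln(0.833333) = 0.1823.

0.1823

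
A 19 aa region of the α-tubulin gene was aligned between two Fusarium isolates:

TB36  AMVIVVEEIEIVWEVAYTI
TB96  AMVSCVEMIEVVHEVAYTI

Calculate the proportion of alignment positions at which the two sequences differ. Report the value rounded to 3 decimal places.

0.263

Mismatches occur at site 4 (I→S), site 5 (V→C), site 8 (E→M), site 11 (I→V), site 13 (W→H).
There are 5 differences over 19 sites, so p = 5/19 = 0.263.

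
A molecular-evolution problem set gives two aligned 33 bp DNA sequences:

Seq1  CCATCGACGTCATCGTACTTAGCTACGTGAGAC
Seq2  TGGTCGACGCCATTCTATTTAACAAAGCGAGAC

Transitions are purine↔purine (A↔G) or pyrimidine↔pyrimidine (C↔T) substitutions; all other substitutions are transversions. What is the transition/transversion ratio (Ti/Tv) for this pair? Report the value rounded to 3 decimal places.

1.750

Differing sites — 1:C/T (Ti); 2:C/G (Tv); 3:A/G (Ti); 10:T/C (Ti); 14:C/T (Ti); 15:G/C (Tv); 18:C/T (Ti); 22:G/A (Ti); 24:T/A (Tv); 26:C/A (Tv); 28:T/C (Ti).
Of the 11 differences, 7 transitions and 4 transversions, so Ti/Tv = 7/4 = 1.750.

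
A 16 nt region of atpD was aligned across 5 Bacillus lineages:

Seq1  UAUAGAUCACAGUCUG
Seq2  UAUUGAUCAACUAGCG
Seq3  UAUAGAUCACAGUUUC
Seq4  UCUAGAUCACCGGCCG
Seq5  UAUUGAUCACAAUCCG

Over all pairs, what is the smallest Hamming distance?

2

Pairwise Hamming distances:
  Seq1 vs Seq2: 7
  Seq1 vs Seq3: 2
  Seq1 vs Seq4: 4
  Seq1 vs Seq5: 3
  Seq2 vs Seq3: 8
  Seq2 vs Seq4: 6
  Seq2 vs Seq5: 5
  Seq3 vs Seq4: 6
  Seq3 vs Seq5: 5
  Seq4 vs Seq5: 5
The smallest is 2, between Seq1 and Seq3.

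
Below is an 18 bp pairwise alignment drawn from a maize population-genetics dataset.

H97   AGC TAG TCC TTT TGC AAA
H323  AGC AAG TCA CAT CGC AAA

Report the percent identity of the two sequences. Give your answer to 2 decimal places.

The sequences differ at positions 4 (T/A), 9 (C/A), 10 (T/C), 11 (T/A), 13 (T/C).
13 of the 18 sites match, so the percent identity is 13/18 × 100 = 72.22%.

72.22%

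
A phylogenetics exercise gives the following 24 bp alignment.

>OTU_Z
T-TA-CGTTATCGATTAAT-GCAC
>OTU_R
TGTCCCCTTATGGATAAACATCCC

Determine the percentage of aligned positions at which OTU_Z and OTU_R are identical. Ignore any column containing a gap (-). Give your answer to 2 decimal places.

Excluding the 3 gap columns leaves 21 comparable sites.
The sequences differ at positions 4 (A/C), 7 (G/C), 12 (C/G), 16 (T/A), 19 (T/C), 21 (G/T), 23 (A/C).
14 of the 21 comparable sites match, so the percent identity is 14/21 × 100 = 66.67%.

66.67%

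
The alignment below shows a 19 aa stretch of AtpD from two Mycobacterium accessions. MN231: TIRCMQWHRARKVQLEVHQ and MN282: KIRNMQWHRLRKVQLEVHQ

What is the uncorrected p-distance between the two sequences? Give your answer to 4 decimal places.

0.1579

Mismatches occur at site 1 (T→K), site 4 (C→N), site 10 (A→L).
There are 3 differences over 19 sites, so p = 3/19 = 0.1579.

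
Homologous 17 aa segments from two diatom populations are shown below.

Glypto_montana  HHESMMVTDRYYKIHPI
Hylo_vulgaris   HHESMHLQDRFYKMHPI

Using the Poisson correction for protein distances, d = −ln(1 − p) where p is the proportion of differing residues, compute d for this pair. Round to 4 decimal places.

Mismatches occur at site 6 (M/H), site 7 (V/L), site 8 (T/Q), site 11 (Y/F), site 14 (I/M).
p = 5/17 = 0.294118.
d = −ln(1 − 0.294118) = −ln(0.705882) = 0.3483.

0.3483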